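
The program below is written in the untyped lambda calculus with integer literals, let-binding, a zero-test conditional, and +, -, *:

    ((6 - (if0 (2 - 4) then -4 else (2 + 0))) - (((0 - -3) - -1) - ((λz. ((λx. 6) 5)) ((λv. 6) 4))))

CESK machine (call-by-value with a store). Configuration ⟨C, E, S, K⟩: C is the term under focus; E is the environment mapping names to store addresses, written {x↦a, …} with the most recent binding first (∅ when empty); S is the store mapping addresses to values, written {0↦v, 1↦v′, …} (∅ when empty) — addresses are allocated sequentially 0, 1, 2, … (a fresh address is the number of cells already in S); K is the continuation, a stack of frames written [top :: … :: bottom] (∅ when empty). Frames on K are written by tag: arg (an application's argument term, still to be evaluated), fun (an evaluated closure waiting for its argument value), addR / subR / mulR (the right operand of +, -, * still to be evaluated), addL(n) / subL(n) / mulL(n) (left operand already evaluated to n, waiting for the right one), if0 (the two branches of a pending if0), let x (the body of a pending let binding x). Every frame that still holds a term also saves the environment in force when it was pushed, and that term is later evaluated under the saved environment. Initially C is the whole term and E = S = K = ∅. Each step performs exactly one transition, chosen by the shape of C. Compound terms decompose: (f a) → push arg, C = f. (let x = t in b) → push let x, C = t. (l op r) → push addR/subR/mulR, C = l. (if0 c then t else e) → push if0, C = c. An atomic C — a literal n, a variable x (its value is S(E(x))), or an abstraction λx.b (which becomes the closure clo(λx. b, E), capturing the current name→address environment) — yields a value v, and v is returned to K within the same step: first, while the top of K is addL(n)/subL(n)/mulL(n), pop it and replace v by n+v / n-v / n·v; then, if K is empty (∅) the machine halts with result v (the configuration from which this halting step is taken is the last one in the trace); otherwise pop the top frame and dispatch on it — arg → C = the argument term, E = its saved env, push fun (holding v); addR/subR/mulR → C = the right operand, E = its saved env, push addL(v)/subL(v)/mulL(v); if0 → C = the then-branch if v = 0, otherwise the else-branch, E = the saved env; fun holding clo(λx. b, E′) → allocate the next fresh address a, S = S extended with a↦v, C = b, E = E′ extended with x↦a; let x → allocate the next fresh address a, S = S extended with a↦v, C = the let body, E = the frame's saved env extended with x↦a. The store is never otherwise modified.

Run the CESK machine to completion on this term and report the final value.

Answer: 6

Derivation:
[0] <C=((6 - (if0 (2 - 4) then -4 else (2 + 0))) - (((0 - -3) - -1) - ((λz. ((λx. 6) 5)) ((λv. 6) 4)))), E=∅, S=∅, K=∅>
[1] <C=(6 - (if0 (2 - 4) then -4 else (2 + 0))), E=∅, S=∅, K=[subR]>
[2] <C=6, E=∅, S=∅, K=[subR :: subR]>
[3] <C=(if0 (2 - 4) then -4 else (2 + 0)), E=∅, S=∅, K=[subL(6) :: subR]>
[4] <C=(2 - 4), E=∅, S=∅, K=[if0 :: subL(6) :: subR]>
[5] <C=2, E=∅, S=∅, K=[subR :: if0 :: subL(6) :: subR]>
[6] <C=4, E=∅, S=∅, K=[subL(2) :: if0 :: subL(6) :: subR]>
[7] <C=(2 + 0), E=∅, S=∅, K=[subL(6) :: subR]>
[8] <C=2, E=∅, S=∅, K=[addR :: subL(6) :: subR]>
[9] <C=0, E=∅, S=∅, K=[addL(2) :: subL(6) :: subR]>
[10] <C=(((0 - -3) - -1) - ((λz. ((λx. 6) 5)) ((λv. 6) 4))), E=∅, S=∅, K=[subL(4)]>
[11] <C=((0 - -3) - -1), E=∅, S=∅, K=[subR :: subL(4)]>
[12] <C=(0 - -3), E=∅, S=∅, K=[subR :: subR :: subL(4)]>
[13] <C=0, E=∅, S=∅, K=[subR :: subR :: subR :: subL(4)]>
[14] <C=-3, E=∅, S=∅, K=[subL(0) :: subR :: subR :: subL(4)]>
[15] <C=-1, E=∅, S=∅, K=[subL(3) :: subR :: subL(4)]>
[16] <C=((λz. ((λx. 6) 5)) ((λv. 6) 4)), E=∅, S=∅, K=[subL(4) :: subL(4)]>
[17] <C=(λz. ((λx. 6) 5)), E=∅, S=∅, K=[arg :: subL(4) :: subL(4)]>
[18] <C=((λv. 6) 4), E=∅, S=∅, K=[fun :: subL(4) :: subL(4)]>
[19] <C=(λv. 6), E=∅, S=∅, K=[arg :: fun :: subL(4) :: subL(4)]>
[20] <C=4, E=∅, S=∅, K=[fun :: fun :: subL(4) :: subL(4)]>
[21] <C=6, E={v↦0}, S={0↦4}, K=[fun :: subL(4) :: subL(4)]>
[22] <C=((λx. 6) 5), E={z↦1}, S={0↦4, 1↦6}, K=[subL(4) :: subL(4)]>
[23] <C=(λx. 6), E={z↦1}, S={0↦4, 1↦6}, K=[arg :: subL(4) :: subL(4)]>
[24] <C=5, E={z↦1}, S={0↦4, 1↦6}, K=[fun :: subL(4) :: subL(4)]>
[25] <C=6, E={x↦2, z↦1}, S={0↦4, 1↦6, 2↦5}, K=[subL(4) :: subL(4)]>
→ final value 6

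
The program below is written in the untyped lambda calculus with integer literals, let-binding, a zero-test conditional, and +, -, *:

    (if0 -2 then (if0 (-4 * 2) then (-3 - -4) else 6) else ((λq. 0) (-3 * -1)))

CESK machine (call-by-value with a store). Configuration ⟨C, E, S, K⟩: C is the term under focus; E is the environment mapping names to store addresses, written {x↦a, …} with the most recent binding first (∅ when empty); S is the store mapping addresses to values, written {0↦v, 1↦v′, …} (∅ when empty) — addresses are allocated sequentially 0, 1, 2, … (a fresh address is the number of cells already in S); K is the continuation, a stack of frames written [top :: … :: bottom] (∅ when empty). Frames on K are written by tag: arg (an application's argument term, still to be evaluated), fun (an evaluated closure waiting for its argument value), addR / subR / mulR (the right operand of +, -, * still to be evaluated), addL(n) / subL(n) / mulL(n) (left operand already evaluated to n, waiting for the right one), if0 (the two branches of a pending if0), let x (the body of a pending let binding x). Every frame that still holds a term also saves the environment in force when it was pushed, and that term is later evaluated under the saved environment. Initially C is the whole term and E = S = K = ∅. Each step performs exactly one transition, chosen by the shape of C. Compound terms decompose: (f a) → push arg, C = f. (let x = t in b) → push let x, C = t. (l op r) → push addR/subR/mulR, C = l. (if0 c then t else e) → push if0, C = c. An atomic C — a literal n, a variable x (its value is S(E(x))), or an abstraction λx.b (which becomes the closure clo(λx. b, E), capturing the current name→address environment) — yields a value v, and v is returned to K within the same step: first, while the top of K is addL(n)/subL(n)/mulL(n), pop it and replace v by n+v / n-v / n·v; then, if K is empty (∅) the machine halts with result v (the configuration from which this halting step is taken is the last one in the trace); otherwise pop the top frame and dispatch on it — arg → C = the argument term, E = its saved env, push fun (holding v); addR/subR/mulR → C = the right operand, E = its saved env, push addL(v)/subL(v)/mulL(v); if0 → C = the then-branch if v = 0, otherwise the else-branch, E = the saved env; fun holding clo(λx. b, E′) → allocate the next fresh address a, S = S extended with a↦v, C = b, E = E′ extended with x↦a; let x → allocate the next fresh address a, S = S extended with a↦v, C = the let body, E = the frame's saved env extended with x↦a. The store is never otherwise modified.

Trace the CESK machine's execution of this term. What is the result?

Answer: 0

Derivation:
[0] <C=(if0 -2 then (if0 (-4 * 2) then (-3 - -4) else 6) else ((λq. 0) (-3 * -1))), E=∅, S=∅, K=∅>
[1] <C=-2, E=∅, S=∅, K=[if0]>
[2] <C=((λq. 0) (-3 * -1)), E=∅, S=∅, K=∅>
[3] <C=(λq. 0), E=∅, S=∅, K=[arg]>
[4] <C=(-3 * -1), E=∅, S=∅, K=[fun]>
[5] <C=-3, E=∅, S=∅, K=[mulR :: fun]>
[6] <C=-1, E=∅, S=∅, K=[mulL(-3) :: fun]>
[7] <C=0, E={q↦0}, S={0↦3}, K=∅>
→ final value 0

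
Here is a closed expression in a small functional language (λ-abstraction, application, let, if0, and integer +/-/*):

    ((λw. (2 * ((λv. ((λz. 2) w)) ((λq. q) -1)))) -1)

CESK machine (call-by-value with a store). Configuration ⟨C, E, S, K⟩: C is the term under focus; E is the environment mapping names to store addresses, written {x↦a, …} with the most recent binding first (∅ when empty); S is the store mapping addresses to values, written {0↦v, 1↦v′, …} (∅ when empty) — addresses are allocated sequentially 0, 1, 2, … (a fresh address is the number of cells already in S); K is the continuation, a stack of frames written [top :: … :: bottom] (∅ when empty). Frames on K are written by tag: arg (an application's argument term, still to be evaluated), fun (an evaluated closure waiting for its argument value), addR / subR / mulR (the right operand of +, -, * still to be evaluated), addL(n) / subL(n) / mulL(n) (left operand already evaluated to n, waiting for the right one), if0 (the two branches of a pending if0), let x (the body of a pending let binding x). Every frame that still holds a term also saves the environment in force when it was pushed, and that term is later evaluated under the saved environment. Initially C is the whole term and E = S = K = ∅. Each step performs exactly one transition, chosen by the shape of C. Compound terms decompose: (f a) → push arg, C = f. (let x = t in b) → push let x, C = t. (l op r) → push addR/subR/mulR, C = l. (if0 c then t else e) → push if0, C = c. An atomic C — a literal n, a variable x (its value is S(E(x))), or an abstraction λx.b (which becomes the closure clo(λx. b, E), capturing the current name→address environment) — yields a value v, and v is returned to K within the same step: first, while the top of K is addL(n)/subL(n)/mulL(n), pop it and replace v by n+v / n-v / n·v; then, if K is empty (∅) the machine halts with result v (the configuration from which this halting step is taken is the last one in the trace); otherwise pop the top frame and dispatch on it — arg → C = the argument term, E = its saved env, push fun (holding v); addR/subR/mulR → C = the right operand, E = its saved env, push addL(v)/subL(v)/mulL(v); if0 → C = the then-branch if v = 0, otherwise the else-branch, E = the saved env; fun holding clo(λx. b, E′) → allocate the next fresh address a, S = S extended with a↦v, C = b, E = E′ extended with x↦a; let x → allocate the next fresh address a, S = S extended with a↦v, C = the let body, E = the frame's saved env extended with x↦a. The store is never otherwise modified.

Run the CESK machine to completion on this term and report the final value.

step 0: [C=((λw. (2 * ((λv. ((λz. 2) w)) ((λq. q) -1)))) -1) | E=∅ | S=∅ | K=∅]
step 1: [C=(λw. (2 * ((λv. ((λz. 2) w)) ((λq. q) -1)))) | E=∅ | S=∅ | K=[arg]]
step 2: [C=-1 | E=∅ | S=∅ | K=[fun]]
step 3: [C=(2 * ((λv. ((λz. 2) w)) ((λq. q) -1))) | E={w↦0} | S={0↦-1} | K=∅]
step 4: [C=2 | E={w↦0} | S={0↦-1} | K=[mulR]]
step 5: [C=((λv. ((λz. 2) w)) ((λq. q) -1)) | E={w↦0} | S={0↦-1} | K=[mulL(2)]]
step 6: [C=(λv. ((λz. 2) w)) | E={w↦0} | S={0↦-1} | K=[arg :: mulL(2)]]
step 7: [C=((λq. q) -1) | E={w↦0} | S={0↦-1} | K=[fun :: mulL(2)]]
step 8: [C=(λq. q) | E={w↦0} | S={0↦-1} | K=[arg :: fun :: mulL(2)]]
step 9: [C=-1 | E={w↦0} | S={0↦-1} | K=[fun :: fun :: mulL(2)]]
step 10: [C=q | E={q↦1, w↦0} | S={0↦-1, 1↦-1} | K=[fun :: mulL(2)]]
step 11: [C=((λz. 2) w) | E={v↦2, w↦0} | S={0↦-1, 1↦-1, 2↦-1} | K=[mulL(2)]]
step 12: [C=(λz. 2) | E={v↦2, w↦0} | S={0↦-1, 1↦-1, 2↦-1} | K=[arg :: mulL(2)]]
step 13: [C=w | E={v↦2, w↦0} | S={0↦-1, 1↦-1, 2↦-1} | K=[fun :: mulL(2)]]
step 14: [C=2 | E={z↦3, v↦2, w↦0} | S={0↦-1, 1↦-1, 2↦-1, 3↦-1} | K=[mulL(2)]]
→ final value 4

Answer: 4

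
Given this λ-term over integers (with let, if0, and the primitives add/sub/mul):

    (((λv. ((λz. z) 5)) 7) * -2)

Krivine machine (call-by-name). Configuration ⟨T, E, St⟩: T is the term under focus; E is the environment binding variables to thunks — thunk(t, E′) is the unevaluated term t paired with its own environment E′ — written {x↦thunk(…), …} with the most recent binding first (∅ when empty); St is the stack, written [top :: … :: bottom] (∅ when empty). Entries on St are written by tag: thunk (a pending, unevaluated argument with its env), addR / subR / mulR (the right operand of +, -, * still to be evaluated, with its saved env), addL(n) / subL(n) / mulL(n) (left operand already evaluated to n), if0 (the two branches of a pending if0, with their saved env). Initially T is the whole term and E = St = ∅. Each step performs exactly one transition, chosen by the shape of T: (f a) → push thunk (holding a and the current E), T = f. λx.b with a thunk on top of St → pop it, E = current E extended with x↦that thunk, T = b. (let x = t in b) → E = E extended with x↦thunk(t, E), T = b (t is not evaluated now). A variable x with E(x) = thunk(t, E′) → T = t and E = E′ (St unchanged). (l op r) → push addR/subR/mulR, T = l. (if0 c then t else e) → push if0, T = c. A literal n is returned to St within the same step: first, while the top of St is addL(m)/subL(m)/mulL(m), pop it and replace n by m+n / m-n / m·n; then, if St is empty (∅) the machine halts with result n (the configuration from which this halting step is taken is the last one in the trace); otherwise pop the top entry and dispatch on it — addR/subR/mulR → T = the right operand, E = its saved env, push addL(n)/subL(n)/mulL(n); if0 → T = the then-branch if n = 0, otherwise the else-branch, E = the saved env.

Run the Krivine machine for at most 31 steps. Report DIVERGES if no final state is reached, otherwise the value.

Answer: -10

Machine steps:
0. <T=(((λv. ((λz. z) 5)) 7) * -2), E=∅, St=∅>
1. <T=((λv. ((λz. z) 5)) 7), E=∅, St=[mulR]>
2. <T=(λv. ((λz. z) 5)), E=∅, St=[thunk :: mulR]>
3. <T=((λz. z) 5), E={v↦thunk(7, ∅)}, St=[mulR]>
4. <T=(λz. z), E={v↦thunk(7, ∅)}, St=[thunk :: mulR]>
5. <T=z, E={z↦thunk(5, {v↦thunk(7, ∅)}), v↦thunk(7, ∅)}, St=[mulR]>
6. <T=5, E={v↦thunk(7, ∅)}, St=[mulR]>
7. <T=-2, E=∅, St=[mulL(5)]>
→ final value -10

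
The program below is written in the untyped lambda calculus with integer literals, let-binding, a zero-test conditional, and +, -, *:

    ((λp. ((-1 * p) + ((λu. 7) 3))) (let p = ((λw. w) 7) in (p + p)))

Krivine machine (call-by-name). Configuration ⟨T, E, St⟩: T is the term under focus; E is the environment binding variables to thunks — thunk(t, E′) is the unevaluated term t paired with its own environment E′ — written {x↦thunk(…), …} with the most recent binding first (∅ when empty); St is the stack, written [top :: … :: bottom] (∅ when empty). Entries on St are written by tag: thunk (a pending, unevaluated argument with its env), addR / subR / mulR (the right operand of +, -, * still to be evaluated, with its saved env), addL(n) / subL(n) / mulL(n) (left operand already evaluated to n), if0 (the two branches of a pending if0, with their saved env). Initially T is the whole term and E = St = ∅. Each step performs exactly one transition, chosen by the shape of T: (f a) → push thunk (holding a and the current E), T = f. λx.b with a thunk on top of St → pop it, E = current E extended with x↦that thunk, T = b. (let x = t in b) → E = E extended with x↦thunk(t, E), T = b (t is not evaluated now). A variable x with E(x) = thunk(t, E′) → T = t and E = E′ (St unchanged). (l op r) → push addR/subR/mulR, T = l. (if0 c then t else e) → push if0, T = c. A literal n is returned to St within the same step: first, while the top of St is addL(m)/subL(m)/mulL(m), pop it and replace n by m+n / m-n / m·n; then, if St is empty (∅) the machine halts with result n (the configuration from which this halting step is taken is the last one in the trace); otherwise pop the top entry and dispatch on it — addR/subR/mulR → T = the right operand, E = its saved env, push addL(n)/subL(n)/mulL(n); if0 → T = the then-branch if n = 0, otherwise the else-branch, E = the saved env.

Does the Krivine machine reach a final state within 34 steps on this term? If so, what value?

Answer: -7

Derivation:
step 0: [T=((λp. ((-1 * p) + ((λu. 7) 3))) (let p = ((λw. w) 7) in (p + p))) | E=∅ | St=∅]
step 1: [T=(λp. ((-1 * p) + ((λu. 7) 3))) | E=∅ | St=[thunk]]
step 2: [T=((-1 * p) + ((λu. 7) 3)) | E={p↦thunk((let p = ((λw. w) 7) in (p + p)), ∅)} | St=∅]
step 3: [T=(-1 * p) | E={p↦thunk((let p = ((λw. w) 7) in (p + p)), ∅)} | St=[addR]]
step 4: [T=-1 | E={p↦thunk((let p = ((λw. w) 7) in (p + p)), ∅)} | St=[mulR :: addR]]
step 5: [T=p | E={p↦thunk((let p = ((λw. w) 7) in (p + p)), ∅)} | St=[mulL(-1) :: addR]]
step 6: [T=(let p = ((λw. w) 7) in (p + p)) | E=∅ | St=[mulL(-1) :: addR]]
step 7: [T=(p + p) | E={p↦thunk(((λw. w) 7), ∅)} | St=[mulL(-1) :: addR]]
step 8: [T=p | E={p↦thunk(((λw. w) 7), ∅)} | St=[addR :: mulL(-1) :: addR]]
step 9: [T=((λw. w) 7) | E=∅ | St=[addR :: mulL(-1) :: addR]]
step 10: [T=(λw. w) | E=∅ | St=[thunk :: addR :: mulL(-1) :: addR]]
step 11: [T=w | E={w↦thunk(7, ∅)} | St=[addR :: mulL(-1) :: addR]]
step 12: [T=7 | E=∅ | St=[addR :: mulL(-1) :: addR]]
step 13: [T=p | E={p↦thunk(((λw. w) 7), ∅)} | St=[addL(7) :: mulL(-1) :: addR]]
step 14: [T=((λw. w) 7) | E=∅ | St=[addL(7) :: mulL(-1) :: addR]]
step 15: [T=(λw. w) | E=∅ | St=[thunk :: addL(7) :: mulL(-1) :: addR]]
step 16: [T=w | E={w↦thunk(7, ∅)} | St=[addL(7) :: mulL(-1) :: addR]]
step 17: [T=7 | E=∅ | St=[addL(7) :: mulL(-1) :: addR]]
step 18: [T=((λu. 7) 3) | E={p↦thunk((let p = ((λw. w) 7) in (p + p)), ∅)} | St=[addL(-14)]]
step 19: [T=(λu. 7) | E={p↦thunk((let p = ((λw. w) 7) in (p + p)), ∅)} | St=[thunk :: addL(-14)]]
step 20: [T=7 | E={u↦thunk(3, {p↦thunk((let p = ((λw. w) 7) in (p + p)), ∅)}), p↦thunk((let p = ((λw. w) 7) in (p + p)), ∅)} | St=[addL(-14)]]
→ final value -7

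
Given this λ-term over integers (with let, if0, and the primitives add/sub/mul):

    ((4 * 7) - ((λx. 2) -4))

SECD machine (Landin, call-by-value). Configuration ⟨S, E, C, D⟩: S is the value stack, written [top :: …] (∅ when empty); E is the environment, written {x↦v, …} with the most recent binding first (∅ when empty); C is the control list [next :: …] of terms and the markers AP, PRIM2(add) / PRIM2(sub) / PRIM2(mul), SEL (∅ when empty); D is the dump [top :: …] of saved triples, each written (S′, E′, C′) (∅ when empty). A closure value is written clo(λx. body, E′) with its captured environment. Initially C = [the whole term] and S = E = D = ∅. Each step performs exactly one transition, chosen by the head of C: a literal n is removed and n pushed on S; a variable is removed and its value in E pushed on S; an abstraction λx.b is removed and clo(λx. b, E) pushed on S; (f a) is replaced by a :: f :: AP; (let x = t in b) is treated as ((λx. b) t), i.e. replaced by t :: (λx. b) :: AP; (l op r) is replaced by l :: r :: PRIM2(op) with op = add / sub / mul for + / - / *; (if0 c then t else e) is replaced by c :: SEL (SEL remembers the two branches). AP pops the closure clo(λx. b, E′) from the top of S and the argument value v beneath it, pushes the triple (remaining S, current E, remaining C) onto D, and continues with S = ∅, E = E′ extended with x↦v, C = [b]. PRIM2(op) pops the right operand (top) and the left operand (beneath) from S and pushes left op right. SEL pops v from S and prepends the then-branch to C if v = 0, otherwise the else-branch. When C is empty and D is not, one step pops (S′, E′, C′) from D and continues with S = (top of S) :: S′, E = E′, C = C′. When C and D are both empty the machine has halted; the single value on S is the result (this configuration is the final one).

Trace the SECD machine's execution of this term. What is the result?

Answer: 26

Machine steps:
[0] <S=∅, E=∅, C=[((4 * 7) - ((λx. 2) -4))], D=∅>
[1] <S=∅, E=∅, C=[(4 * 7) :: ((λx. 2) -4) :: PRIM2(sub)], D=∅>
[2] <S=∅, E=∅, C=[4 :: 7 :: PRIM2(mul) :: ((λx. 2) -4) :: PRIM2(sub)], D=∅>
[3] <S=[4], E=∅, C=[7 :: PRIM2(mul) :: ((λx. 2) -4) :: PRIM2(sub)], D=∅>
[4] <S=[7 :: 4], E=∅, C=[PRIM2(mul) :: ((λx. 2) -4) :: PRIM2(sub)], D=∅>
[5] <S=[28], E=∅, C=[((λx. 2) -4) :: PRIM2(sub)], D=∅>
[6] <S=[28], E=∅, C=[-4 :: (λx. 2) :: AP :: PRIM2(sub)], D=∅>
[7] <S=[-4 :: 28], E=∅, C=[(λx. 2) :: AP :: PRIM2(sub)], D=∅>
[8] <S=[clo(λx. 2, ∅) :: -4 :: 28], E=∅, C=[AP :: PRIM2(sub)], D=∅>
[9] <S=∅, E={x↦-4}, C=[2], D=[([28], ∅, [PRIM2(sub)])]>
[10] <S=[2], E={x↦-4}, C=∅, D=[([28], ∅, [PRIM2(sub)])]>
[11] <S=[2 :: 28], E=∅, C=[PRIM2(sub)], D=∅>
[12] <S=[26], E=∅, C=∅, D=∅>
→ final value 26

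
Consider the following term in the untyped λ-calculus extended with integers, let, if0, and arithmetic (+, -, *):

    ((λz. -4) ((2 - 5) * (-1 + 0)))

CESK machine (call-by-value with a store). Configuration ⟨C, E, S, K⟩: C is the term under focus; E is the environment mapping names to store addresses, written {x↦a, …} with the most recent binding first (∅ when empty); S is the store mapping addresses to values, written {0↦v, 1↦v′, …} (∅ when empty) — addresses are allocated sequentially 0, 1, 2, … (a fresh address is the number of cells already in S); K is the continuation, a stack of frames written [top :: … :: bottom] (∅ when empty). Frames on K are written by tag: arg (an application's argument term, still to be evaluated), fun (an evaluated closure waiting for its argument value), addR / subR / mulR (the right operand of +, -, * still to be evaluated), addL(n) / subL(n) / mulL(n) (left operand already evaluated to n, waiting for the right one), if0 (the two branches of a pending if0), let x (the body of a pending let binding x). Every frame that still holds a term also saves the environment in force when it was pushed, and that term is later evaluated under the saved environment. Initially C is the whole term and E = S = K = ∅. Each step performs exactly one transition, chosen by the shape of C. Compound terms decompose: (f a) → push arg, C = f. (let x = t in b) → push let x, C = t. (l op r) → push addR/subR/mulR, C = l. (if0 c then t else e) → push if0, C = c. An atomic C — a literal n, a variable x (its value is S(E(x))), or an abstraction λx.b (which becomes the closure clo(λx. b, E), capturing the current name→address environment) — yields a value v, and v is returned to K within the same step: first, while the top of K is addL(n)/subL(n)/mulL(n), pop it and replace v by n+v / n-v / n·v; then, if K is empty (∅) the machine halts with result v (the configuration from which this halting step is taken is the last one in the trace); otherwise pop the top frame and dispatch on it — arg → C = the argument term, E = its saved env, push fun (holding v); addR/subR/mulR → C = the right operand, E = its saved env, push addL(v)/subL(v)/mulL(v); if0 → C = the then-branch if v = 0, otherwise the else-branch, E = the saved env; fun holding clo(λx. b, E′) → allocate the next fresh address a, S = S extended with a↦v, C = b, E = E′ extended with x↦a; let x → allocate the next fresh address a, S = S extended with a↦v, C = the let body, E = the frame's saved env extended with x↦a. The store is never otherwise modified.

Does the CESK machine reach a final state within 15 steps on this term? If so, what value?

Answer: -4

Derivation:
t=0: <C=((λz. -4) ((2 - 5) * (-1 + 0))), E=∅, S=∅, K=∅>
t=1: <C=(λz. -4), E=∅, S=∅, K=[arg]>
t=2: <C=((2 - 5) * (-1 + 0)), E=∅, S=∅, K=[fun]>
t=3: <C=(2 - 5), E=∅, S=∅, K=[mulR :: fun]>
t=4: <C=2, E=∅, S=∅, K=[subR :: mulR :: fun]>
t=5: <C=5, E=∅, S=∅, K=[subL(2) :: mulR :: fun]>
t=6: <C=(-1 + 0), E=∅, S=∅, K=[mulL(-3) :: fun]>
t=7: <C=-1, E=∅, S=∅, K=[addR :: mulL(-3) :: fun]>
t=8: <C=0, E=∅, S=∅, K=[addL(-1) :: mulL(-3) :: fun]>
t=9: <C=-4, E={z↦0}, S={0↦3}, K=∅>
→ final value -4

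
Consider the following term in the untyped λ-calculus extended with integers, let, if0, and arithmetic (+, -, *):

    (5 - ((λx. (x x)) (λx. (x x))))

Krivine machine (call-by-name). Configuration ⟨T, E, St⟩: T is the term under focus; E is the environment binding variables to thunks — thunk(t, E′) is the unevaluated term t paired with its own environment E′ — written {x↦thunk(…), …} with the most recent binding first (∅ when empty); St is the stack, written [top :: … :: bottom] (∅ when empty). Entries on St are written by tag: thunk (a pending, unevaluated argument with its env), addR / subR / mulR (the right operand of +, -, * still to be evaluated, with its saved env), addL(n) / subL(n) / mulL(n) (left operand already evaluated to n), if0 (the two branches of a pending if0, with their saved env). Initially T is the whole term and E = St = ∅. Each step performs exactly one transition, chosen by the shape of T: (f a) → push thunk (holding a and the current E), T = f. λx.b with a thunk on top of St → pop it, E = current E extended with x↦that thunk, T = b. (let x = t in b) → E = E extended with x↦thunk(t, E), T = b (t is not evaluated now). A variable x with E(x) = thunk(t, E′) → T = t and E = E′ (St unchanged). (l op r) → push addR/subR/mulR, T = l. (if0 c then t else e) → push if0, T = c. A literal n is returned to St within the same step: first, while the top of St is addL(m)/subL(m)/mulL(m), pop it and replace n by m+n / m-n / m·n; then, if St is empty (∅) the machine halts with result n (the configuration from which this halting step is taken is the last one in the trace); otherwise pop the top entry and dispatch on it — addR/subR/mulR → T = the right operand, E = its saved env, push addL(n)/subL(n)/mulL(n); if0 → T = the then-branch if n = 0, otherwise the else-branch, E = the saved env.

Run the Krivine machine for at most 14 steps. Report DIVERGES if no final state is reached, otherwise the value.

0. <T=(5 - ((λx. (x x)) (λx. (x x)))), E=∅, St=∅>
1. <T=5, E=∅, St=[subR]>
2. <T=((λx. (x x)) (λx. (x x))), E=∅, St=[subL(5)]>
3. <T=(λx. (x x)), E=∅, St=[thunk :: subL(5)]>
4. <T=(x x), E={x↦thunk((λx. (x x)), ∅)}, St=[subL(5)]>
5. <T=x, E={x↦thunk((λx. (x x)), ∅)}, St=[thunk :: subL(5)]>
6. <T=(λx. (x x)), E=∅, St=[thunk :: subL(5)]>
7. <T=(x x), E={x↦thunk(x, {x↦thunk((λx. (x x)), ∅)})}, St=[subL(5)]>
8. <T=x, E={x↦thunk(x, {x↦thunk((λx. (x x)), ∅)})}, St=[thunk :: subL(5)]>
9. <T=x, E={x↦thunk((λx. (x x)), ∅)}, St=[thunk :: subL(5)]>
10. <T=(λx. (x x)), E=∅, St=[thunk :: subL(5)]>
11. <T=(x x), E={x↦thunk(x, {x↦thunk(x, {x↦thunk((λx. (x x)), ∅)})})}, St=[subL(5)]>
12. <T=x, E={x↦thunk(x, {x↦thunk(x, {x↦thunk((λx. (x x)), ∅)})})}, St=[thunk :: subL(5)]>
13. <T=x, E={x↦thunk(x, {x↦thunk((λx. (x x)), ∅)})}, St=[thunk :: subL(5)]>
14. <T=x, E={x↦thunk((λx. (x x)), ∅)}, St=[thunk :: subL(5)]>
→ 14 transitions taken and the configuration is still not final: no result within 14 steps

Answer: DIVERGES (no final state within 14 steps)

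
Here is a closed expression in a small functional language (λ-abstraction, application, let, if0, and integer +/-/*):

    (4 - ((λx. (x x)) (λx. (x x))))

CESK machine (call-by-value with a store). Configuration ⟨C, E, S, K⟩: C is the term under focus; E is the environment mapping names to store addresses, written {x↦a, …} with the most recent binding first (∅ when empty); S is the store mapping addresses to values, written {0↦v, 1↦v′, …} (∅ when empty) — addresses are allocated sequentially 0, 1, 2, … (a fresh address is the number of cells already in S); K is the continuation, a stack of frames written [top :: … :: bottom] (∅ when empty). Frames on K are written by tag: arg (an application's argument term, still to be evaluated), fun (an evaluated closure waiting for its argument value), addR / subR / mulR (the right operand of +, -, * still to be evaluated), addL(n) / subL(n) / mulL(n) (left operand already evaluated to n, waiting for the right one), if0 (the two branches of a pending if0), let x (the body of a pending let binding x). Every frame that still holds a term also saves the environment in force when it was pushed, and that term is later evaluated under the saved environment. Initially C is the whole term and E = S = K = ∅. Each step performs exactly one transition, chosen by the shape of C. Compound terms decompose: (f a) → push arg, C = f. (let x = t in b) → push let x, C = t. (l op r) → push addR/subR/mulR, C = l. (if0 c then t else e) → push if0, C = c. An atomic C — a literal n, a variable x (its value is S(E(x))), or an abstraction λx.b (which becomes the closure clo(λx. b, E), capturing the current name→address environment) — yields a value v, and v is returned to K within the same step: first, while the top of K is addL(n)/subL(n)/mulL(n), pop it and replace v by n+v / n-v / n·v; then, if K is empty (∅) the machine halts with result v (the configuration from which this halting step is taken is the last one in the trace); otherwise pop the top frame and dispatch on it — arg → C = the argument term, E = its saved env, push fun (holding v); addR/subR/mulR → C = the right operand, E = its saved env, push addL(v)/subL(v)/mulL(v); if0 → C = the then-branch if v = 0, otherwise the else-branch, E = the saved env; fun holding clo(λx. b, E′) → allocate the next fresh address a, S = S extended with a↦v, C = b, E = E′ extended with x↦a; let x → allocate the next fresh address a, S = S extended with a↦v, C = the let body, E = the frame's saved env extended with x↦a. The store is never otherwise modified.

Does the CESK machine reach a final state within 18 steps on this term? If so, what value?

Answer: DIVERGES (no final state within 18 steps)

Derivation:
step 0: [C=(4 - ((λx. (x x)) (λx. (x x)))) | E=∅ | S=∅ | K=∅]
step 1: [C=4 | E=∅ | S=∅ | K=[subR]]
step 2: [C=((λx. (x x)) (λx. (x x))) | E=∅ | S=∅ | K=[subL(4)]]
step 3: [C=(λx. (x x)) | E=∅ | S=∅ | K=[arg :: subL(4)]]
step 4: [C=(λx. (x x)) | E=∅ | S=∅ | K=[fun :: subL(4)]]
step 5: [C=(x x) | E={x↦0} | S={0↦clo(λx. (x x), ∅)} | K=[subL(4)]]
step 6: [C=x | E={x↦0} | S={0↦clo(λx. (x x), ∅)} | K=[arg :: subL(4)]]
step 7: [C=x | E={x↦0} | S={0↦clo(λx. (x x), ∅)} | K=[fun :: subL(4)]]
step 8: [C=(x x) | E={x↦1} | S={0↦clo(λx. (x x), ∅), 1↦clo(λx. (x x), ∅)} | K=[subL(4)]]
step 9: [C=x | E={x↦1} | S={0↦clo(λx. (x x), ∅), 1↦clo(λx. (x x), ∅)} | K=[arg :: subL(4)]]
step 10: [C=x | E={x↦1} | S={0↦clo(λx. (x x), ∅), 1↦clo(λx. (x x), ∅)} | K=[fun :: subL(4)]]
step 11: [C=(x x) | E={x↦2} | S={0↦clo(λx. (x x), ∅), 1↦clo(λx. (x x), ∅), 2↦clo(λx. (x x), ∅)} | K=[subL(4)]]
step 12: [C=x | E={x↦2} | S={0↦clo(λx. (x x), ∅), 1↦clo(λx. (x x), ∅), 2↦clo(λx. (x x), ∅)} | K=[arg :: subL(4)]]
step 13: [C=x | E={x↦2} | S={0↦clo(λx. (x x), ∅), 1↦clo(λx. (x x), ∅), 2↦clo(λx. (x x), ∅)} | K=[fun :: subL(4)]]
step 14: [C=(x x) | E={x↦3} | S={0↦clo(λx. (x x), ∅), 1↦clo(λx. (x x), ∅), 2↦clo(λx. (x x), ∅), 3↦clo(λx. (x x), ∅)} | K=[subL(4)]]
step 15: [C=x | E={x↦3} | S={0↦clo(λx. (x x), ∅), 1↦clo(λx. (x x), ∅), 2↦clo(λx. (x x), ∅), 3↦clo(λx. (x x), ∅)} | K=[arg :: subL(4)]]
step 16: [C=x | E={x↦3} | S={0↦clo(λx. (x x), ∅), 1↦clo(λx. (x x), ∅), 2↦clo(λx. (x x), ∅), 3↦clo(λx. (x x), ∅)} | K=[fun :: subL(4)]]
step 17: [C=(x x) | E={x↦4} | S={0↦clo(λx. (x x), ∅), 1↦clo(λx. (x x), ∅), 2↦clo(λx. (x x), ∅), 3↦clo(λx. (x x), ∅), 4↦clo(λx. (x x), ∅)} | K=[subL(4)]]
step 18: [C=x | E={x↦4} | S={0↦clo(λx. (x x), ∅), 1↦clo(λx. (x x), ∅), 2↦clo(λx. (x x), ∅), 3↦clo(λx. (x x), ∅), 4↦clo(λx. (x x), ∅)} | K=[arg :: subL(4)]]
→ 18 transitions taken and the configuration is still not final: no result within 18 steps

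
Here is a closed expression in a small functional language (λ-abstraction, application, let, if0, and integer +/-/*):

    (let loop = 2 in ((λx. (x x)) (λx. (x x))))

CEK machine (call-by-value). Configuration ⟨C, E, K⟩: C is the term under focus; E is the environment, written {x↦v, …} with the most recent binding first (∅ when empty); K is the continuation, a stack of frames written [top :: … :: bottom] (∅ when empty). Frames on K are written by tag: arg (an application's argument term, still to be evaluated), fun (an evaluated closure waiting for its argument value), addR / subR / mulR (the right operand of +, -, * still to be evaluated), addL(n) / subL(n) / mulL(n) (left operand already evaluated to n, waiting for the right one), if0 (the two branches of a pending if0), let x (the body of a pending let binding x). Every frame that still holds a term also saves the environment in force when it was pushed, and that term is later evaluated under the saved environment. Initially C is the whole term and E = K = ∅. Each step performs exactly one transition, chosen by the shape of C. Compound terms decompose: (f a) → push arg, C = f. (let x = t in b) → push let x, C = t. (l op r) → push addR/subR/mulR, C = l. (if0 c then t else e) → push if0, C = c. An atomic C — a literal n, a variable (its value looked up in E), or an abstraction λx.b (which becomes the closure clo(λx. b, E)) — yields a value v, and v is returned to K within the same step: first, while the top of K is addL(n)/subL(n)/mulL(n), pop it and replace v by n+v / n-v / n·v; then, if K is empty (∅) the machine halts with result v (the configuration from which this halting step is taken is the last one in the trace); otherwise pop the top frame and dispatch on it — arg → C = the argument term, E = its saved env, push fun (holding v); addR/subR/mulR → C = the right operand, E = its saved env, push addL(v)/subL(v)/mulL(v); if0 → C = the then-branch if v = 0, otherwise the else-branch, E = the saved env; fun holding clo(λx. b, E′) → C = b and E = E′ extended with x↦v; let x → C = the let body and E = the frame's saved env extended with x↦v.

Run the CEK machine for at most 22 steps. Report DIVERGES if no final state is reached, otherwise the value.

Answer: DIVERGES (no final state within 22 steps)

Execution trace:
step 0: [C=(let loop = 2 in ((λx. (x x)) (λx. (x x)))) | E=∅ | K=∅]
step 1: [C=2 | E=∅ | K=[let loop]]
step 2: [C=((λx. (x x)) (λx. (x x))) | E={loop↦2} | K=∅]
step 3: [C=(λx. (x x)) | E={loop↦2} | K=[arg]]
step 4: [C=(λx. (x x)) | E={loop↦2} | K=[fun]]
step 5: [C=(x x) | E={x↦clo(λx. (x x), {loop↦2}), loop↦2} | K=∅]
step 6: [C=x | E={x↦clo(λx. (x x), {loop↦2}), loop↦2} | K=[arg]]
step 7: [C=x | E={x↦clo(λx. (x x), {loop↦2}), loop↦2} | K=[fun]]
… configuration repeats with period 3 (steps 5–7 recur indefinitely) …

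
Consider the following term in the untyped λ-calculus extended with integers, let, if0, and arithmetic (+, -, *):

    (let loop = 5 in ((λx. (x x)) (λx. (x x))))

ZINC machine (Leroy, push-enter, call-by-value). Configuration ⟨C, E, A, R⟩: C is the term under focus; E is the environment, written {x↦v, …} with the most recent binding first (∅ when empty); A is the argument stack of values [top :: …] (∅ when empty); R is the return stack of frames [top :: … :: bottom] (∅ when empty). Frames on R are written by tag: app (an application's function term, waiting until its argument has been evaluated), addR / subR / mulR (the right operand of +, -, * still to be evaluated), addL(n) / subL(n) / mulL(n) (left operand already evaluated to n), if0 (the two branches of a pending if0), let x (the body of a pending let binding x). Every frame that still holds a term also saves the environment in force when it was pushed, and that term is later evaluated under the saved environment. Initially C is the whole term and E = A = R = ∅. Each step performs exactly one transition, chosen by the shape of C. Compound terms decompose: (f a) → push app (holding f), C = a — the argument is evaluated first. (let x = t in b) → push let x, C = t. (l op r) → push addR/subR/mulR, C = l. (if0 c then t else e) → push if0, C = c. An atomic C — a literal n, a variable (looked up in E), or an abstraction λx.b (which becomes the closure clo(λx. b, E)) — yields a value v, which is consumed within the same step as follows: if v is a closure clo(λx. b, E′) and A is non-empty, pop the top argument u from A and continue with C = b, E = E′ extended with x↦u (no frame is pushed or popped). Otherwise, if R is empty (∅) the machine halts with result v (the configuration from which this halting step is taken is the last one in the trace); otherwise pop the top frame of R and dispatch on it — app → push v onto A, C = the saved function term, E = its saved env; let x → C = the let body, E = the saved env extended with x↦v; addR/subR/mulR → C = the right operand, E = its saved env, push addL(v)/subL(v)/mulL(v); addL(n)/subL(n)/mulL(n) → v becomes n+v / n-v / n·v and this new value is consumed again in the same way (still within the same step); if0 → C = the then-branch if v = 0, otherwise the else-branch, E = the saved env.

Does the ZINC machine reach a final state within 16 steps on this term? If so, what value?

Answer: DIVERGES (no final state within 16 steps)

Machine steps:
0. ⟨C=(let loop = 5 in ((λx. (x x)) (λx. (x x)))); E=∅; A=∅; R=∅⟩
1. ⟨C=5; E=∅; A=∅; R=[let loop]⟩
2. ⟨C=((λx. (x x)) (λx. (x x))); E={loop↦5}; A=∅; R=∅⟩
3. ⟨C=(λx. (x x)); E={loop↦5}; A=∅; R=[app]⟩
4. ⟨C=(λx. (x x)); E={loop↦5}; A=[clo(λx. (x x), {loop↦5})]; R=∅⟩
5. ⟨C=(x x); E={x↦clo(λx. (x x), {loop↦5}), loop↦5}; A=∅; R=∅⟩
6. ⟨C=x; E={x↦clo(λx. (x x), {loop↦5}), loop↦5}; A=∅; R=[app]⟩
7. ⟨C=x; E={x↦clo(λx. (x x), {loop↦5}), loop↦5}; A=[clo(λx. (x x), {loop↦5})]; R=∅⟩
… configuration repeats with period 3 (steps 5–7 recur indefinitely) …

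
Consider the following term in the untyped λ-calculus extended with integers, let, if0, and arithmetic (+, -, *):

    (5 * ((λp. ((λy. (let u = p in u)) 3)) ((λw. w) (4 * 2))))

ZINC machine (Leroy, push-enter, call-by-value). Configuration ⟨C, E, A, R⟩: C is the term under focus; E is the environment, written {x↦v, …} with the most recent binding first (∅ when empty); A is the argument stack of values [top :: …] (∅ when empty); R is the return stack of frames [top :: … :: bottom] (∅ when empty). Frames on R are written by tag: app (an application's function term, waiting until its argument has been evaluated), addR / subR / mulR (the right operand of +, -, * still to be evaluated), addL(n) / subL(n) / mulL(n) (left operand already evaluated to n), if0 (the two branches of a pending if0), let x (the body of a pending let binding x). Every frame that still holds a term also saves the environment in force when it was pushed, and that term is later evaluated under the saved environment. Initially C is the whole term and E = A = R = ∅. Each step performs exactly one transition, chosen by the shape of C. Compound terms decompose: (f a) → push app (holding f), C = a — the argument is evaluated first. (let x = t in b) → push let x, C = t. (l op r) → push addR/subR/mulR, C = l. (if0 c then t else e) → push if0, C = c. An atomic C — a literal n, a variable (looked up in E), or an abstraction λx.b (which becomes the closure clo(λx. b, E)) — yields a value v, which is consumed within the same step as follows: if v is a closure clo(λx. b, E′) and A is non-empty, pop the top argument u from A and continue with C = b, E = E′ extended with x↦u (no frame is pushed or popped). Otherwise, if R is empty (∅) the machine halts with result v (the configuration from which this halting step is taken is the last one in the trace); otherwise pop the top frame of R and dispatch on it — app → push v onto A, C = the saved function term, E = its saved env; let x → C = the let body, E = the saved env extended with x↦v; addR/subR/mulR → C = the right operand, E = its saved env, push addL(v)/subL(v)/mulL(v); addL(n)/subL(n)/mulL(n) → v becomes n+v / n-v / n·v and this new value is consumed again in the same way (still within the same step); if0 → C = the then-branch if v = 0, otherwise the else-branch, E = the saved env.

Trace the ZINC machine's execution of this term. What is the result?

[0] <C=(5 * ((λp. ((λy. (let u = p in u)) 3)) ((λw. w) (4 * 2)))), E=∅, A=∅, R=∅>
[1] <C=5, E=∅, A=∅, R=[mulR]>
[2] <C=((λp. ((λy. (let u = p in u)) 3)) ((λw. w) (4 * 2))), E=∅, A=∅, R=[mulL(5)]>
[3] <C=((λw. w) (4 * 2)), E=∅, A=∅, R=[app :: mulL(5)]>
[4] <C=(4 * 2), E=∅, A=∅, R=[app :: app :: mulL(5)]>
[5] <C=4, E=∅, A=∅, R=[mulR :: app :: app :: mulL(5)]>
[6] <C=2, E=∅, A=∅, R=[mulL(4) :: app :: app :: mulL(5)]>
[7] <C=(λw. w), E=∅, A=[8], R=[app :: mulL(5)]>
[8] <C=w, E={w↦8}, A=∅, R=[app :: mulL(5)]>
[9] <C=(λp. ((λy. (let u = p in u)) 3)), E=∅, A=[8], R=[mulL(5)]>
[10] <C=((λy. (let u = p in u)) 3), E={p↦8}, A=∅, R=[mulL(5)]>
[11] <C=3, E={p↦8}, A=∅, R=[app :: mulL(5)]>
[12] <C=(λy. (let u = p in u)), E={p↦8}, A=[3], R=[mulL(5)]>
[13] <C=(let u = p in u), E={y↦3, p↦8}, A=∅, R=[mulL(5)]>
[14] <C=p, E={y↦3, p↦8}, A=∅, R=[let u :: mulL(5)]>
[15] <C=u, E={u↦8, y↦3, p↦8}, A=∅, R=[mulL(5)]>
→ final value 40

Answer: 40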